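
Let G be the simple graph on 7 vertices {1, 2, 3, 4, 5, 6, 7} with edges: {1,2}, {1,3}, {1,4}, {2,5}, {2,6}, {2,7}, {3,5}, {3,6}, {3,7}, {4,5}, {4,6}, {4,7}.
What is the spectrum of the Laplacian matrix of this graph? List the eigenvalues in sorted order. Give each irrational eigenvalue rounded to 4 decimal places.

Each diagonal entry of L is the vertex degree and each off-diagonal entry is -1 where an edge is present, 0 otherwise; in the order [1, 2, 3, 4, 5, 6, 7] the diagonal is [3, 4, 4, 4, 3, 3, 3]. The multiplicity of 0 as a Laplacian eigenvalue equals the number of connected components.

[0, 3, 3, 3, 4, 4, 7]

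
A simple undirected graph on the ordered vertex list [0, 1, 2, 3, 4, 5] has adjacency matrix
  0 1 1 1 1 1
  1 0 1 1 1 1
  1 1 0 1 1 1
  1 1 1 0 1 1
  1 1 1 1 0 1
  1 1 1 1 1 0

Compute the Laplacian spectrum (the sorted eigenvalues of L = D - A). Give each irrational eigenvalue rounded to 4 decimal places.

Each diagonal entry of L is the vertex degree and each off-diagonal entry is -1 where an edge is present, 0 otherwise; in the order [0, 1, 2, 3, 4, 5] the diagonal is [5, 5, 5, 5, 5, 5]. Diagonalising L (or applying a numerical eigensolver to the 6x6 matrix) gives the spectrum above. The single zero eigenvalue shows the graph is connected.

[0, 6, 6, 6, 6, 6]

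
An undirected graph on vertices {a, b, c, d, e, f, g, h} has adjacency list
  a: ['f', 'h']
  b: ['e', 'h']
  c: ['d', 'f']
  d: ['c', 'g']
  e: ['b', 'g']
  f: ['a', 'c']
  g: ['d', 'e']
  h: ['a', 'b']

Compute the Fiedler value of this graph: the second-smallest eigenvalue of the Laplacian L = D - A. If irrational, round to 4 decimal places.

0.5858

Reading degrees in the order [a, b, c, d, e, f, g, h] gives [2, 2, 2, 2, 2, 2, 2, 2]; set D = diag(2, 2, 2, 2, 2, 2, 2, 2) and form L = D - A. Computing the eigenvalues of L and sorting gives [0, 0.5858, 0.5858, 2, 2, 3.4142, 3.4142, 4]. The Fiedler value lambda_2 = 0.5858 is strictly positive, so the graph is connected.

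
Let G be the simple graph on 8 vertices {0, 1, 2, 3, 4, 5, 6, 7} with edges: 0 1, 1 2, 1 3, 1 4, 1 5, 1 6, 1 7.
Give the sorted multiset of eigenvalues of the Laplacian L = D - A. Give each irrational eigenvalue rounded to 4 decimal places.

[0, 1, 1, 1, 1, 1, 1, 8]

Each diagonal entry of L is the vertex degree and each off-diagonal entry is -1 where an edge is present, 0 otherwise; in the order [0, 1, 2, 3, 4, 5, 6, 7] the diagonal is [1, 7, 1, 1, 1, 1, 1, 1]. L is symmetric positive semidefinite, so every eigenvalue is real and nonnegative. The single zero eigenvalue shows the graph is connected. The eigenvalues sum to 14, which equals trace(L) = 2|E|.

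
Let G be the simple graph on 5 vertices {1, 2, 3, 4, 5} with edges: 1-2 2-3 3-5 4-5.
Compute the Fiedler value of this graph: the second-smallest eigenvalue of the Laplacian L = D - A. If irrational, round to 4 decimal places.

0.3820

Reading degrees in the order [1, 2, 3, 4, 5] gives [1, 2, 2, 1, 2]; set D = diag(1, 2, 2, 1, 2) and form L = D - A. The smallest Laplacian eigenvalue is always 0. The next one, lambda_2 = 0.3820, measures how hard the graph is to disconnect: larger values mean better connectivity. The eigenvalues sum to 8, which equals trace(L) = 2|E|.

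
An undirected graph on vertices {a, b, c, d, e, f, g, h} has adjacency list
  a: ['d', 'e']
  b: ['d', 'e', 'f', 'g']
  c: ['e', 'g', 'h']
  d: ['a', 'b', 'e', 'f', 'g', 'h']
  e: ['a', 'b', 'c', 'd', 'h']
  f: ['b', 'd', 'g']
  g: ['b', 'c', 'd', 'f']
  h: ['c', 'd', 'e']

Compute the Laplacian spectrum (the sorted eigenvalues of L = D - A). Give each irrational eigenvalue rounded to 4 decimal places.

Reading degrees in the order [a, b, c, d, e, f, g, h] gives [2, 4, 3, 6, 5, 3, 4, 3]; set D = diag(2, 4, 3, 6, 5, 3, 4, 3) and form L = D - A. The multiplicity of 0 as a Laplacian eigenvalue equals the number of connected components. The single zero eigenvalue shows the graph is connected. There is one zero in the spectrum, matching the 1 component.

[0, 1.7395, 1.9672, 3.5535, 4.2747, 4.9661, 6.2858, 7.2132]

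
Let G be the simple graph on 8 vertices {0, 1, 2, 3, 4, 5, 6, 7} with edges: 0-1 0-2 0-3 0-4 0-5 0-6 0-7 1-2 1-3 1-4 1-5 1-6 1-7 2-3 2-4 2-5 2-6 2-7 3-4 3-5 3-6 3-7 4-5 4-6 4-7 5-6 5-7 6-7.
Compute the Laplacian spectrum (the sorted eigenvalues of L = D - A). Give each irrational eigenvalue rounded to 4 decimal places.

With the vertex order [0, 1, 2, 3, 4, 5, 6, 7], the degrees are [7, 7, 7, 7, 7, 7, 7, 7], giving D = diag(7, 7, 7, 7, 7, 7, 7, 7) and L = D - A. Diagonalising L (or applying a numerical eigensolver to the 8x8 matrix) gives the spectrum above. There is one zero in the spectrum, matching the 1 component.

[0, 8, 8, 8, 8, 8, 8, 8]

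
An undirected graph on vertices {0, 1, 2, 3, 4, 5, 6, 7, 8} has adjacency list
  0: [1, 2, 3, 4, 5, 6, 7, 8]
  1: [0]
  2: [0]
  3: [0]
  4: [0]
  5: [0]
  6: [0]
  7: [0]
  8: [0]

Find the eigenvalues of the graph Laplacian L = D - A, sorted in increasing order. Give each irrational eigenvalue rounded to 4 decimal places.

With the vertex order [0, 1, 2, 3, 4, 5, 6, 7, 8], the degrees are [8, 1, 1, 1, 1, 1, 1, 1, 1], giving D = diag(8, 1, 1, 1, 1, 1, 1, 1, 1) and L = D - A. L is symmetric positive semidefinite, so every eigenvalue is real and nonnegative. The eigenvalues sum to 16, which equals trace(L) = 2|E|.

[0, 1, 1, 1, 1, 1, 1, 1, 9]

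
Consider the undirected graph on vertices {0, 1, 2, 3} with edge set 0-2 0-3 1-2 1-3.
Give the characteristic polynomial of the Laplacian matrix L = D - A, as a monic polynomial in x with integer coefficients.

Reading degrees in the order [0, 1, 2, 3] gives [2, 2, 2, 2]; set D = diag(2, 2, 2, 2) and form L = D - A. L has integer entries, so p(x) = det(xI - L) has integer coefficients. Expanding the determinant yields x^4 - 8x^3 + 20x^2 - 16x. The coefficient of x^3 equals -trace(L) = -8, matching the sum of degrees. The largest eigenvalue, 4, is at most the vertex count 4.

x^4 - 8x^3 + 20x^2 - 16x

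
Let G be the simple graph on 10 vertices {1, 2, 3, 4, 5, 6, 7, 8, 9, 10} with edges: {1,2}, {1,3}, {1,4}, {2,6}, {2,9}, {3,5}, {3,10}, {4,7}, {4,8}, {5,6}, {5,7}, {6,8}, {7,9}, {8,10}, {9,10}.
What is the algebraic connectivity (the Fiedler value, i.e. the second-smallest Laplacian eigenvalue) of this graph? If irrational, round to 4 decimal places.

2

Each diagonal entry of L is the vertex degree and each off-diagonal entry is -1 where an edge is present, 0 otherwise; in the order [1, 2, 3, 4, 5, 6, 7, 8, 9, 10] the diagonal is [3, 3, 3, 3, 3, 3, 3, 3, 3, 3]. The smallest Laplacian eigenvalue is always 0. The next one, lambda_2 = 2, measures how hard the graph is to disconnect: larger values mean better connectivity. By the matrix-tree theorem the graph has (1/10) * product of the nonzero eigenvalues = 2000 spanning trees.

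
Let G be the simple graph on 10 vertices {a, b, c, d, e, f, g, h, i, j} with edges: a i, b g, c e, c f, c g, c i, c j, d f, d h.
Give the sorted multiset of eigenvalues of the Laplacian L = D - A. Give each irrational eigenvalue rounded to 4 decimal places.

[0, 0.2366, 0.3820, 0.6298, 1, 1.4757, 2.3204, 2.6180, 3.1871, 6.1504]

Each diagonal entry of L is the vertex degree and each off-diagonal entry is -1 where an edge is present, 0 otherwise; in the order [a, b, c, d, e, f, g, h, i, j] the diagonal is [1, 1, 5, 2, 1, 2, 2, 1, 2, 1]. The multiplicity of 0 as a Laplacian eigenvalue equals the number of connected components. The eigenvalues sum to 18, which equals trace(L) = 2|E|. The largest eigenvalue, 6.1504, is at most the vertex count 10.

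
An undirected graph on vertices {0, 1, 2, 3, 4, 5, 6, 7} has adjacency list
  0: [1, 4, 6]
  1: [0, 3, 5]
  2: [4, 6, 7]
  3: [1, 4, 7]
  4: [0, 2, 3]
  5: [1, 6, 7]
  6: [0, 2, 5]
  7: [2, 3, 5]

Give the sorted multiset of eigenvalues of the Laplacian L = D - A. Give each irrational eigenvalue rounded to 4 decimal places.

[0, 2, 2, 2, 4, 4, 4, 6]

Each diagonal entry of L is the vertex degree and each off-diagonal entry is -1 where an edge is present, 0 otherwise; in the order [0, 1, 2, 3, 4, 5, 6, 7] the diagonal is [3, 3, 3, 3, 3, 3, 3, 3]. Since every row of L sums to 0, the all-ones vector is in the kernel and 0 is an eigenvalue. The single zero eigenvalue shows the graph is connected.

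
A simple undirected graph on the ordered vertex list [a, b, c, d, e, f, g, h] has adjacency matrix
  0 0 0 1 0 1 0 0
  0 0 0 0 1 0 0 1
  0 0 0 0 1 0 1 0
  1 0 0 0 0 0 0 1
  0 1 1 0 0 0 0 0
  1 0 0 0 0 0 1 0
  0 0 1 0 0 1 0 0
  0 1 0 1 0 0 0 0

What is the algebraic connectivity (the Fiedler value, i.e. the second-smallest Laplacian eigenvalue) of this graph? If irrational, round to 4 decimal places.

0.5858

Reading degrees in the order [a, b, c, d, e, f, g, h] gives [2, 2, 2, 2, 2, 2, 2, 2]; set D = diag(2, 2, 2, 2, 2, 2, 2, 2) and form L = D - A. The smallest Laplacian eigenvalue is always 0. The next one, lambda_2 = 0.5858, measures how hard the graph is to disconnect: larger values mean better connectivity.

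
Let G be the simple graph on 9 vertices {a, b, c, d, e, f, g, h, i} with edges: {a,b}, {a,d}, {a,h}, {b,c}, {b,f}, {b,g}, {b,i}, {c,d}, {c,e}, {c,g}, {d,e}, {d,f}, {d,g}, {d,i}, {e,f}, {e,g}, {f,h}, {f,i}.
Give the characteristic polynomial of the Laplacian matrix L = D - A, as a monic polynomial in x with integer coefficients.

Reading degrees in the order [a, b, c, d, e, f, g, h, i] gives [3, 5, 4, 6, 4, 5, 4, 2, 3]; set D = diag(3, 5, 4, 6, 4, 5, 4, 2, 3) and form L = D - A. L has integer entries, so p(x) = det(xI - L) has integer coefficients. Expanding the determinant yields x^9 - 36x^8 + 552x^7 - 4700x^6 + 24246x^5 - 77354x^4 + 148427x^3 - 155732x^2 + 67860x. Since p(0) = det(-L) = 0, x divides p(x). The largest eigenvalue, 7.8466, is at most the vertex count 9. By the matrix-tree theorem the graph has (1/9) * product of the nonzero eigenvalues = 7540 spanning trees.

x^9 - 36x^8 + 552x^7 - 4700x^6 + 24246x^5 - 77354x^4 + 148427x^3 - 155732x^2 + 67860x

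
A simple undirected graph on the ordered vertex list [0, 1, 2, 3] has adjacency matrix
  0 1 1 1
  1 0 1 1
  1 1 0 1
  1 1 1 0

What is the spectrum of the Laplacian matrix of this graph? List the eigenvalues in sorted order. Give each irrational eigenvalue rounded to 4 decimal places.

[0, 4, 4, 4]

With the vertex order [0, 1, 2, 3], the degrees are [3, 3, 3, 3], giving D = diag(3, 3, 3, 3) and L = D - A. L is symmetric positive semidefinite, so every eigenvalue is real and nonnegative. The single zero eigenvalue shows the graph is connected.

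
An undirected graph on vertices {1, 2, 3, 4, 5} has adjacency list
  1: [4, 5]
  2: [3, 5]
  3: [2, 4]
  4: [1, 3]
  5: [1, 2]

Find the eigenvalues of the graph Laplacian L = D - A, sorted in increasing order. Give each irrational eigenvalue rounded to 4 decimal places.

[0, 1.3820, 1.3820, 3.6180, 3.6180]

Each diagonal entry of L is the vertex degree and each off-diagonal entry is -1 where an edge is present, 0 otherwise; in the order [1, 2, 3, 4, 5] the diagonal is [2, 2, 2, 2, 2]. Since every row of L sums to 0, the all-ones vector is in the kernel and 0 is an eigenvalue. The single zero eigenvalue shows the graph is connected.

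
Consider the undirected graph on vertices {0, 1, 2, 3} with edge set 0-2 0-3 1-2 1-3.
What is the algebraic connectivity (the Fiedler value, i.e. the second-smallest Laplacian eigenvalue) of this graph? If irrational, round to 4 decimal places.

Reading degrees in the order [0, 1, 2, 3] gives [2, 2, 2, 2]; set D = diag(2, 2, 2, 2) and form L = D - A. Computing the eigenvalues of L and sorting gives [0, 2, 2, 4]. The Fiedler value lambda_2 = 2 is strictly positive, so the graph is connected.

2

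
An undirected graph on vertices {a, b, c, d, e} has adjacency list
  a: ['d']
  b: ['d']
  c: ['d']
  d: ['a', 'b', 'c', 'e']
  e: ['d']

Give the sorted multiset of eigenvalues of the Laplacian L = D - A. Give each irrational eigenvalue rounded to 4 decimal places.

Each diagonal entry of L is the vertex degree and each off-diagonal entry is -1 where an edge is present, 0 otherwise; in the order [a, b, c, d, e] the diagonal is [1, 1, 1, 4, 1]. Diagonalising L (or applying a numerical eigensolver to the 5x5 matrix) gives the spectrum above. By the matrix-tree theorem the graph has (1/5) * product of the nonzero eigenvalues = 1 spanning tree. The eigenvalues sum to 8, which equals trace(L) = 2|E|.

[0, 1, 1, 1, 5]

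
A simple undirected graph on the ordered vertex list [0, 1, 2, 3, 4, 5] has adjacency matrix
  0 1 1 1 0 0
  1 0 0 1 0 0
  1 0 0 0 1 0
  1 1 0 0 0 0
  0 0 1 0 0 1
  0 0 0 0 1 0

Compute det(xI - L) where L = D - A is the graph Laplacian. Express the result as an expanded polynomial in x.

x^6 - 12x^5 + 53x^4 - 104x^3 + 84x^2 - 18x

With the vertex order [0, 1, 2, 3, 4, 5], the degrees are [3, 2, 2, 2, 2, 1], giving D = diag(3, 2, 2, 2, 2, 1) and L = D - A. Computing det(xI - L) by cofactor expansion (or equivalently via sum-over-permutations) gives x^6 - 12x^5 + 53x^4 - 104x^3 + 84x^2 - 18x. The coefficient of x^5 equals -trace(L) = -12, matching the sum of degrees.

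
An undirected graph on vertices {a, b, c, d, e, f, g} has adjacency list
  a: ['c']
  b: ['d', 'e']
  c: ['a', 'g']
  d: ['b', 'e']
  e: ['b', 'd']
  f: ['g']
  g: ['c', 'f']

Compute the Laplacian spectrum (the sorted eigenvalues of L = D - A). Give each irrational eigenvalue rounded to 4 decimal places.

Reading degrees in the order [a, b, c, d, e, f, g] gives [1, 2, 2, 2, 2, 1, 2]; set D = diag(1, 2, 2, 2, 2, 1, 2) and form L = D - A. Since every row of L sums to 0, the all-ones vector is in the kernel and 0 is an eigenvalue. The 2 zero eigenvalues correspond to the 2 connected components. The eigenvalues sum to 12, which equals trace(L) = 2|E|.

[0, 0, 0.5858, 2, 3, 3, 3.4142]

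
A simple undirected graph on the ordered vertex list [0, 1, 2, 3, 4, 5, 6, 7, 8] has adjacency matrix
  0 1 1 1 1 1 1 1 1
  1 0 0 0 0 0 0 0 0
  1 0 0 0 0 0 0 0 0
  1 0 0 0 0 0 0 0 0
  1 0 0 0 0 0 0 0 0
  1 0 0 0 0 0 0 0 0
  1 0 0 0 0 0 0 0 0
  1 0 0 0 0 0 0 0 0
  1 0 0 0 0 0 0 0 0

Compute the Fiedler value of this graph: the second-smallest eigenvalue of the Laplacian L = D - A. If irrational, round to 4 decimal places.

Reading degrees in the order [0, 1, 2, 3, 4, 5, 6, 7, 8] gives [8, 1, 1, 1, 1, 1, 1, 1, 1]; set D = diag(8, 1, 1, 1, 1, 1, 1, 1, 1) and form L = D - A. Computing the eigenvalues of L and sorting gives [0, 1, 1, 1, 1, 1, 1, 1, 9]. The Fiedler value lambda_2 = 1 is strictly positive, so the graph is connected. There is one zero in the spectrum, matching the 1 component.

1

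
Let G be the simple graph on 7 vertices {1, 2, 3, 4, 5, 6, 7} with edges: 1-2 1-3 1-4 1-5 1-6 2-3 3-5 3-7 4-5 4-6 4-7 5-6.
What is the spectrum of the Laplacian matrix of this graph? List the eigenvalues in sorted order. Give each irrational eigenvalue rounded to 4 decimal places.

[0, 1.6830, 1.8789, 3.9145, 4.6534, 5.6122, 6.2581]

Each diagonal entry of L is the vertex degree and each off-diagonal entry is -1 where an edge is present, 0 otherwise; in the order [1, 2, 3, 4, 5, 6, 7] the diagonal is [5, 2, 4, 4, 4, 3, 2]. The multiplicity of 0 as a Laplacian eigenvalue equals the number of connected components. The single zero eigenvalue shows the graph is connected. By the matrix-tree theorem the graph has (1/7) * product of the nonzero eigenvalues = 289 spanning trees. There is one zero in the spectrum, matching the 1 component.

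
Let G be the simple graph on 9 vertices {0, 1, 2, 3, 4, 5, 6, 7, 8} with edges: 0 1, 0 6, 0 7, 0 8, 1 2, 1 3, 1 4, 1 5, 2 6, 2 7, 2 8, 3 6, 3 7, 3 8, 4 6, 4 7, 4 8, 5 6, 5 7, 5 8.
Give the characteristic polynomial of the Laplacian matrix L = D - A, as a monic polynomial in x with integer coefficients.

With the vertex order [0, 1, 2, 3, 4, 5, 6, 7, 8], the degrees are [4, 5, 4, 4, 4, 4, 5, 5, 5], giving D = diag(4, 5, 4, 4, 4, 4, 5, 5, 5) and L = D - A. The eigenvalues of L are [0, 4, 4, 4, 4, 5, 5, 5, 9]; the characteristic polynomial is the product of (x - lambda_i), which multiplies out to x^9 - 40x^8 + 690x^7 - 6720x^6 + 40485x^5 - 154704x^4 + 366560x^3 - 492800x^2 + 288000x. The coefficient of x^8 equals -trace(L) = -40, matching the sum of degrees. By the matrix-tree theorem the graph has (1/9) * product of the nonzero eigenvalues = 32000 spanning trees. There is one zero in the spectrum, matching the 1 component.

x^9 - 40x^8 + 690x^7 - 6720x^6 + 40485x^5 - 154704x^4 + 366560x^3 - 492800x^2 + 288000x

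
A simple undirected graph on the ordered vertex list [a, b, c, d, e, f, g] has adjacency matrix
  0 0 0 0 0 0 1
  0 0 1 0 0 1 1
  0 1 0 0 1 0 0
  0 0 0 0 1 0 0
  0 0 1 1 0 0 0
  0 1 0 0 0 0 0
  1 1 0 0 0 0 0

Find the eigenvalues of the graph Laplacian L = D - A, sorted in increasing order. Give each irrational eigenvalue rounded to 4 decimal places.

With the vertex order [a, b, c, d, e, f, g], the degrees are [1, 3, 2, 1, 2, 1, 2], giving D = diag(1, 3, 2, 1, 2, 1, 2) and L = D - A. L is symmetric positive semidefinite, so every eigenvalue is real and nonnegative. The single zero eigenvalue shows the graph is connected.

[0, 0.2603, 0.6262, 1.4055, 2.2742, 3.0996, 4.3342]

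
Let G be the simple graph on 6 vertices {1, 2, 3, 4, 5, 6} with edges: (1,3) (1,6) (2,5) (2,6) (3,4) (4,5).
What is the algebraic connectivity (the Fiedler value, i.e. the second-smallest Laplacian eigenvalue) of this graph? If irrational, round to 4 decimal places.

1

With the vertex order [1, 2, 3, 4, 5, 6], the degrees are [2, 2, 2, 2, 2, 2], giving D = diag(2, 2, 2, 2, 2, 2) and L = D - A. The sorted Laplacian eigenvalues are [0, 1, 1, 3, 3, 4]; the algebraic connectivity is the second entry, 1. There is one zero in the spectrum, matching the 1 component.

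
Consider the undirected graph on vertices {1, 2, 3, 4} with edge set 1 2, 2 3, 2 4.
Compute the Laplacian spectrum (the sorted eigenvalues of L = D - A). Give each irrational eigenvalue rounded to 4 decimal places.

With the vertex order [1, 2, 3, 4], the degrees are [1, 3, 1, 1], giving D = diag(1, 3, 1, 1) and L = D - A. L is symmetric positive semidefinite, so every eigenvalue is real and nonnegative.

[0, 1, 1, 4]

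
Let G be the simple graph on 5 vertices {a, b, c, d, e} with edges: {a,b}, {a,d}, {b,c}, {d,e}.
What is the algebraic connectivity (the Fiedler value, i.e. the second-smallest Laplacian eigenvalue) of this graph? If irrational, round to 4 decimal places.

Reading degrees in the order [a, b, c, d, e] gives [2, 2, 1, 2, 1]; set D = diag(2, 2, 1, 2, 1) and form L = D - A. The sorted Laplacian eigenvalues are [0, 0.3820, 1.3820, 2.6180, 3.6180]; the algebraic connectivity is the second entry, 0.3820. There is one zero in the spectrum, matching the 1 component.

0.3820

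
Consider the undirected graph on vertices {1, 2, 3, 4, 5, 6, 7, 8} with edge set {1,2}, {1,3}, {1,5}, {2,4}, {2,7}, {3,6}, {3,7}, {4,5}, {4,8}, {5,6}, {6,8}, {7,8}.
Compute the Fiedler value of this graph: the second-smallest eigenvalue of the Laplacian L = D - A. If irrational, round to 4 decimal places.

Each diagonal entry of L is the vertex degree and each off-diagonal entry is -1 where an edge is present, 0 otherwise; in the order [1, 2, 3, 4, 5, 6, 7, 8] the diagonal is [3, 3, 3, 3, 3, 3, 3, 3]. Computing the eigenvalues of L and sorting gives [0, 2, 2, 2, 4, 4, 4, 6]. The Fiedler value lambda_2 = 2 is strictly positive, so the graph is connected. There is one zero in the spectrum, matching the 1 component. The largest eigenvalue, 6, is at most the vertex count 8.

2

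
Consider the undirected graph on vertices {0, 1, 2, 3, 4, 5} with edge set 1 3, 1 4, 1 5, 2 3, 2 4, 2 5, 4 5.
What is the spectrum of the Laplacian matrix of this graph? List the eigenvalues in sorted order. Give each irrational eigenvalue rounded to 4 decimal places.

With the vertex order [0, 1, 2, 3, 4, 5], the degrees are [0, 3, 3, 2, 3, 3], giving D = diag(0, 3, 3, 2, 3, 3) and L = D - A. Since every row of L sums to 0, the all-ones vector is in the kernel and 0 is an eigenvalue. The 2 zero eigenvalues correspond to the 2 connected components. There are 2 zeros in the spectrum, matching the 2 components.

[0, 0, 2, 3, 4, 5]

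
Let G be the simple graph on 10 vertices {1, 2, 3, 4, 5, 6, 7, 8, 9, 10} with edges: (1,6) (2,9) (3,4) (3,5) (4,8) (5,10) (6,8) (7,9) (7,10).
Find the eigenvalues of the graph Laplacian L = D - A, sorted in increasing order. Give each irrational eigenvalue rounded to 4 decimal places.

With the vertex order [1, 2, 3, 4, 5, 6, 7, 8, 9, 10], the degrees are [1, 1, 2, 2, 2, 2, 2, 2, 2, 2], giving D = diag(1, 1, 2, 2, 2, 2, 2, 2, 2, 2) and L = D - A. L is symmetric positive semidefinite, so every eigenvalue is real and nonnegative. The eigenvalues sum to 18, which equals trace(L) = 2|E|.

[0, 0.0979, 0.3820, 0.8244, 1.3820, 2, 2.6180, 3.1756, 3.6180, 3.9021]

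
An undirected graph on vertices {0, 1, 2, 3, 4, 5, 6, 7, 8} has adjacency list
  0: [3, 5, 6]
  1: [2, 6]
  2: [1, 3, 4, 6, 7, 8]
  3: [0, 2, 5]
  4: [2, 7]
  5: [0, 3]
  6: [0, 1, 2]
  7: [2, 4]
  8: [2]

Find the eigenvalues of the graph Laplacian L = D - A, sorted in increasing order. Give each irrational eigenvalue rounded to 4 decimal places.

Each diagonal entry of L is the vertex degree and each off-diagonal entry is -1 where an edge is present, 0 otherwise; in the order [0, 1, 2, 3, 4, 5, 6, 7, 8] the diagonal is [3, 2, 6, 3, 2, 2, 3, 2, 1]. Since every row of L sums to 0, the all-ones vector is in the kernel and 0 is an eigenvalue. The single zero eigenvalue shows the graph is connected.

[0, 0.6238, 1, 1.3027, 3, 3, 3.5044, 4.4225, 7.1467]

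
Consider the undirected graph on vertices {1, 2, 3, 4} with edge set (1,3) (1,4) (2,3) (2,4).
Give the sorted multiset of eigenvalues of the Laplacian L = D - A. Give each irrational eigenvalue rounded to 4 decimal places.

Each diagonal entry of L is the vertex degree and each off-diagonal entry is -1 where an edge is present, 0 otherwise; in the order [1, 2, 3, 4] the diagonal is [2, 2, 2, 2]. Diagonalising L (or applying a numerical eigensolver to the 4x4 matrix) gives the spectrum above. There is one zero in the spectrum, matching the 1 component. The eigenvalues sum to 8, which equals trace(L) = 2|E|.

[0, 2, 2, 4]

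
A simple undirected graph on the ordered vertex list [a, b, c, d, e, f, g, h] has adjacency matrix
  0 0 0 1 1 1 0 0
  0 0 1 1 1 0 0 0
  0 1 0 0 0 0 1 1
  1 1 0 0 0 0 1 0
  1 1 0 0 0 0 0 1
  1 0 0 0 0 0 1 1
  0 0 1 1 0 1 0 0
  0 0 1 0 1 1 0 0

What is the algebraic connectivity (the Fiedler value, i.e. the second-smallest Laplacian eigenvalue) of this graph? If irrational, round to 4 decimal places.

Reading degrees in the order [a, b, c, d, e, f, g, h] gives [3, 3, 3, 3, 3, 3, 3, 3]; set D = diag(3, 3, 3, 3, 3, 3, 3, 3) and form L = D - A. Computing the eigenvalues of L and sorting gives [0, 2, 2, 2, 4, 4, 4, 6]. The Fiedler value lambda_2 = 2 is strictly positive, so the graph is connected.

2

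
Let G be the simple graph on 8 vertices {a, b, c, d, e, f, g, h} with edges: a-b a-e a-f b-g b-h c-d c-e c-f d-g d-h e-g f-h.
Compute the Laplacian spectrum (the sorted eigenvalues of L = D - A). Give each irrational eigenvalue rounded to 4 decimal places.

Reading degrees in the order [a, b, c, d, e, f, g, h] gives [3, 3, 3, 3, 3, 3, 3, 3]; set D = diag(3, 3, 3, 3, 3, 3, 3, 3) and form L = D - A. Since every row of L sums to 0, the all-ones vector is in the kernel and 0 is an eigenvalue. The single zero eigenvalue shows the graph is connected. By the matrix-tree theorem the graph has (1/8) * product of the nonzero eigenvalues = 384 spanning trees. The largest eigenvalue, 6, is at most the vertex count 8.

[0, 2, 2, 2, 4, 4, 4, 6]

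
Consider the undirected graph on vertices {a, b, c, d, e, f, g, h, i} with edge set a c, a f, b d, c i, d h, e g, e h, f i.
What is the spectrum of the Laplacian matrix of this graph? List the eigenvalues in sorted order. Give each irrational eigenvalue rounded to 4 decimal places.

[0, 0, 0.3820, 1.3820, 2, 2, 2.6180, 3.6180, 4]

With the vertex order [a, b, c, d, e, f, g, h, i], the degrees are [2, 1, 2, 2, 2, 2, 1, 2, 2], giving D = diag(2, 1, 2, 2, 2, 2, 1, 2, 2) and L = D - A. Since every row of L sums to 0, the all-ones vector is in the kernel and 0 is an eigenvalue. The 2 zero eigenvalues correspond to the 2 connected components. The eigenvalues sum to 16, which equals trace(L) = 2|E|. The largest eigenvalue, 4, is at most the vertex count 9.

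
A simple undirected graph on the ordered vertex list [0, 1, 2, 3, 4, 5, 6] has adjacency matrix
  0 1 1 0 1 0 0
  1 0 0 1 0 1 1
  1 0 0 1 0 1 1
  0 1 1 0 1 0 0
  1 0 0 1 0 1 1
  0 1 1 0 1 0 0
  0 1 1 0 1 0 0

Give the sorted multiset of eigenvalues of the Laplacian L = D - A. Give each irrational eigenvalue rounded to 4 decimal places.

With the vertex order [0, 1, 2, 3, 4, 5, 6], the degrees are [3, 4, 4, 3, 4, 3, 3], giving D = diag(3, 4, 4, 3, 4, 3, 3) and L = D - A. L is symmetric positive semidefinite, so every eigenvalue is real and nonnegative. The single zero eigenvalue shows the graph is connected.

[0, 3, 3, 3, 4, 4, 7]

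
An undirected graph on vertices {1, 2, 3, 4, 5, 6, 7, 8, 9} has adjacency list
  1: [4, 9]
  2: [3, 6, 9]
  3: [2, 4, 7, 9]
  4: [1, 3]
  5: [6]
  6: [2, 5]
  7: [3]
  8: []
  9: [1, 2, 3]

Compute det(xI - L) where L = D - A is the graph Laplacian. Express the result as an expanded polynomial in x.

Each diagonal entry of L is the vertex degree and each off-diagonal entry is -1 where an edge is present, 0 otherwise; in the order [1, 2, 3, 4, 5, 6, 7, 8, 9] the diagonal is [2, 3, 4, 2, 1, 2, 1, 0, 3]. Computing det(xI - L) by cofactor expansion (or equivalently via sum-over-permutations) gives x^9 - 18x^8 + 129x^7 - 472x^6 + 939x^5 - 994x^4 + 501x^3 - 88x^2. The coefficient of x^8 equals -trace(L) = -18, matching the sum of degrees. There are 2 zeros in the spectrum, matching the 2 components. The eigenvalues sum to 18, which equals trace(L) = 2|E|.

x^9 - 18x^8 + 129x^7 - 472x^6 + 939x^5 - 994x^4 + 501x^3 - 88x^2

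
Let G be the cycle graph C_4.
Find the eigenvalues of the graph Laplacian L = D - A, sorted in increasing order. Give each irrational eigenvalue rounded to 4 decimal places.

[0, 2, 2, 4]

The graph has 4 vertices and degree multiset [2, 2, 2, 2]; D is the diagonal matrix of degrees and L = D - A. L is symmetric positive semidefinite, so every eigenvalue is real and nonnegative. The single zero eigenvalue shows the graph is connected. By the matrix-tree theorem the graph has (1/4) * product of the nonzero eigenvalues = 4 spanning trees. The largest eigenvalue, 4, is at most the vertex count 4.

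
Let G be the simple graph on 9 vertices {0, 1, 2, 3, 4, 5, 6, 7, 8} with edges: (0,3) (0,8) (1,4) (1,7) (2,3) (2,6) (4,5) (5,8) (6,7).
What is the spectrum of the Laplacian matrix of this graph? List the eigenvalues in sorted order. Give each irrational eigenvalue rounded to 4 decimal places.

Reading degrees in the order [0, 1, 2, 3, 4, 5, 6, 7, 8] gives [2, 2, 2, 2, 2, 2, 2, 2, 2]; set D = diag(2, 2, 2, 2, 2, 2, 2, 2, 2) and form L = D - A. Diagonalising L (or applying a numerical eigensolver to the 9x9 matrix) gives the spectrum above. The single zero eigenvalue shows the graph is connected.

[0, 0.4679, 0.4679, 1.6527, 1.6527, 3, 3, 3.8794, 3.8794]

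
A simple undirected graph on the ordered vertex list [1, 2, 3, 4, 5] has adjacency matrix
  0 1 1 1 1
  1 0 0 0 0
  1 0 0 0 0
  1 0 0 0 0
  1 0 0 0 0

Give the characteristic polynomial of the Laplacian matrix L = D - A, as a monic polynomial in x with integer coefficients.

x^5 - 8x^4 + 18x^3 - 16x^2 + 5x

Each diagonal entry of L is the vertex degree and each off-diagonal entry is -1 where an edge is present, 0 otherwise; in the order [1, 2, 3, 4, 5] the diagonal is [4, 1, 1, 1, 1]. L has integer entries, so p(x) = det(xI - L) has integer coefficients. Expanding the determinant yields x^5 - 8x^4 + 18x^3 - 16x^2 + 5x. The constant term is 0 because L is singular (the all-ones vector lies in its kernel). There is one zero in the spectrum, matching the 1 component.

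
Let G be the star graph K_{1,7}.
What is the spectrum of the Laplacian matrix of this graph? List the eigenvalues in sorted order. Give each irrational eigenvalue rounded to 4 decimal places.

The graph has 8 vertices and degree multiset [7, 1, 1, 1, 1, 1, 1, 1]; D is the diagonal matrix of degrees and L = D - A. L is symmetric positive semidefinite, so every eigenvalue is real and nonnegative. The eigenvalues sum to 14, which equals trace(L) = 2|E|.

[0, 1, 1, 1, 1, 1, 1, 8]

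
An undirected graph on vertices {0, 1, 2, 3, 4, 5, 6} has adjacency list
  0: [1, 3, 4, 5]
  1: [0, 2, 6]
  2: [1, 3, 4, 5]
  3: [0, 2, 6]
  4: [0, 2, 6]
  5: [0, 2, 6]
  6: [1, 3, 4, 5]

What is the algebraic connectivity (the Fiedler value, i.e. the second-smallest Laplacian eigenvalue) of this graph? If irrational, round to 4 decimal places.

3

Reading degrees in the order [0, 1, 2, 3, 4, 5, 6] gives [4, 3, 4, 3, 3, 3, 4]; set D = diag(4, 3, 4, 3, 3, 3, 4) and form L = D - A. Computing the eigenvalues of L and sorting gives [0, 3, 3, 3, 4, 4, 7]. The Fiedler value lambda_2 = 3 is strictly positive, so the graph is connected. By the matrix-tree theorem the graph has (1/7) * product of the nonzero eigenvalues = 432 spanning trees.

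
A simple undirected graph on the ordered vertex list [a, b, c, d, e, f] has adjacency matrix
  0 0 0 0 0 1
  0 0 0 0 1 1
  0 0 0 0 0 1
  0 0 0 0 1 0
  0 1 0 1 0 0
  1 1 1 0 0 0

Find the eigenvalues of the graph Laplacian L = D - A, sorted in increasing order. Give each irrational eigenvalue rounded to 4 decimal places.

Reading degrees in the order [a, b, c, d, e, f] gives [1, 2, 1, 1, 2, 3]; set D = diag(1, 2, 1, 1, 2, 3) and form L = D - A. Since every row of L sums to 0, the all-ones vector is in the kernel and 0 is an eigenvalue. There is one zero in the spectrum, matching the 1 component. The largest eigenvalue, 4.2143, is at most the vertex count 6.

[0, 0.3249, 1, 1.4608, 3, 4.2143]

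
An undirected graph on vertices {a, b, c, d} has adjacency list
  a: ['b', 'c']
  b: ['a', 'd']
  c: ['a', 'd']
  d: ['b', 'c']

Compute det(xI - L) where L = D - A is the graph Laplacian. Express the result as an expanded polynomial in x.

Each diagonal entry of L is the vertex degree and each off-diagonal entry is -1 where an edge is present, 0 otherwise; in the order [a, b, c, d] the diagonal is [2, 2, 2, 2]. The eigenvalues of L are [0, 2, 2, 4]; the characteristic polynomial is the product of (x - lambda_i), which multiplies out to x^4 - 8x^3 + 20x^2 - 16x. The constant term is 0 because L is singular (the all-ones vector lies in its kernel). There is one zero in the spectrum, matching the 1 component. The largest eigenvalue, 4, is at most the vertex count 4.

x^4 - 8x^3 + 20x^2 - 16x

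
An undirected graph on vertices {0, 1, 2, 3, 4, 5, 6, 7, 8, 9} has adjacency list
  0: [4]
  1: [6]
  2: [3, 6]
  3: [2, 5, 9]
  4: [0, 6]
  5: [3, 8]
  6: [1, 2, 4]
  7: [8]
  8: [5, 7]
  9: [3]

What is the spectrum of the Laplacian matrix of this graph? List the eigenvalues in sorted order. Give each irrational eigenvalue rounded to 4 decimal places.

[0, 0.1378, 0.4258, 0.6323, 1.3282, 1.5820, 2.3435, 3.0242, 3.9923, 4.5340]

Each diagonal entry of L is the vertex degree and each off-diagonal entry is -1 where an edge is present, 0 otherwise; in the order [0, 1, 2, 3, 4, 5, 6, 7, 8, 9] the diagonal is [1, 1, 2, 3, 2, 2, 3, 1, 2, 1]. The multiplicity of 0 as a Laplacian eigenvalue equals the number of connected components. The eigenvalues sum to 18, which equals trace(L) = 2|E|.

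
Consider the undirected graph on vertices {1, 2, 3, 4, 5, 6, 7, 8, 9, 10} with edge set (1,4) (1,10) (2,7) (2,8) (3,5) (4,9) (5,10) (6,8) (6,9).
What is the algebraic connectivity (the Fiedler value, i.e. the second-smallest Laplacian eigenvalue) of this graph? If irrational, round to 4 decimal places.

Reading degrees in the order [1, 2, 3, 4, 5, 6, 7, 8, 9, 10] gives [2, 2, 1, 2, 2, 2, 1, 2, 2, 2]; set D = diag(2, 2, 1, 2, 2, 2, 1, 2, 2, 2) and form L = D - A. Computing the eigenvalues of L and sorting gives [0, 0.0979, 0.3820, 0.8244, 1.3820, 2, 2.6180, 3.1756, 3.6180, 3.9021]. The Fiedler value lambda_2 = 0.0979 is strictly positive, so the graph is connected.

0.0979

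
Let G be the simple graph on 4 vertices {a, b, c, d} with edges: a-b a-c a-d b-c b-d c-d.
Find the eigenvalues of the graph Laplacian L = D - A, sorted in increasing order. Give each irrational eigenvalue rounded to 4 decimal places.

[0, 4, 4, 4]

With the vertex order [a, b, c, d], the degrees are [3, 3, 3, 3], giving D = diag(3, 3, 3, 3) and L = D - A. Since every row of L sums to 0, the all-ones vector is in the kernel and 0 is an eigenvalue. The eigenvalues sum to 12, which equals trace(L) = 2|E|.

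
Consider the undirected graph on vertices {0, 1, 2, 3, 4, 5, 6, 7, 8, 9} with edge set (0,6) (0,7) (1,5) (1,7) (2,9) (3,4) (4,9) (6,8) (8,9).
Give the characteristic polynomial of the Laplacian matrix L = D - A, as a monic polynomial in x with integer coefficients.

With the vertex order [0, 1, 2, 3, 4, 5, 6, 7, 8, 9], the degrees are [2, 2, 1, 1, 2, 1, 2, 2, 2, 3], giving D = diag(2, 2, 1, 1, 2, 1, 2, 2, 2, 3) and L = D - A. Computing det(xI - L) by cofactor expansion (or equivalently via sum-over-permutations) gives x^10 - 18x^9 + 135x^8 - 548x^7 + 1309x^6 - 1874x^5 + 1569x^4 - 716x^3 + 153x^2 - 10x. The coefficient of x^9 equals -trace(L) = -18, matching the sum of degrees. The largest eigenvalue, 4.3463, is at most the vertex count 10. By the matrix-tree theorem the graph has (1/10) * product of the nonzero eigenvalues = 1 spanning tree.

x^10 - 18x^9 + 135x^8 - 548x^7 + 1309x^6 - 1874x^5 + 1569x^4 - 716x^3 + 153x^2 - 10x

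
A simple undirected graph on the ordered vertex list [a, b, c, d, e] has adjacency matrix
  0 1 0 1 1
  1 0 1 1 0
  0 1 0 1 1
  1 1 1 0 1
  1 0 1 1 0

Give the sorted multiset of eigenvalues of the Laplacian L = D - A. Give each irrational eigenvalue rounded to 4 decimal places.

With the vertex order [a, b, c, d, e], the degrees are [3, 3, 3, 4, 3], giving D = diag(3, 3, 3, 4, 3) and L = D - A. The multiplicity of 0 as a Laplacian eigenvalue equals the number of connected components. The single zero eigenvalue shows the graph is connected. By the matrix-tree theorem the graph has (1/5) * product of the nonzero eigenvalues = 45 spanning trees.

[0, 3, 3, 5, 5]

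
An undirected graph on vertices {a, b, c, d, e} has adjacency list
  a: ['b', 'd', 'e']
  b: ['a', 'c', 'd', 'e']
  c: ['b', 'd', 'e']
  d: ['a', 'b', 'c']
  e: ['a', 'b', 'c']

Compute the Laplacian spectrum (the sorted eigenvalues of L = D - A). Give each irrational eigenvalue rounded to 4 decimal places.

[0, 3, 3, 5, 5]

Each diagonal entry of L is the vertex degree and each off-diagonal entry is -1 where an edge is present, 0 otherwise; in the order [a, b, c, d, e] the diagonal is [3, 4, 3, 3, 3]. L is symmetric positive semidefinite, so every eigenvalue is real and nonnegative.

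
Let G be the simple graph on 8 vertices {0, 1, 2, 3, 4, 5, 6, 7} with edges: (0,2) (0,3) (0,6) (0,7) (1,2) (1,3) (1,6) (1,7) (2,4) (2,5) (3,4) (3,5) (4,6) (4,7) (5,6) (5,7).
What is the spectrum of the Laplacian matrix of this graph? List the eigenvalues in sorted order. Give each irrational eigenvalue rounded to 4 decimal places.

Each diagonal entry of L is the vertex degree and each off-diagonal entry is -1 where an edge is present, 0 otherwise; in the order [0, 1, 2, 3, 4, 5, 6, 7] the diagonal is [4, 4, 4, 4, 4, 4, 4, 4]. Diagonalising L (or applying a numerical eigensolver to the 8x8 matrix) gives the spectrum above. The single zero eigenvalue shows the graph is connected. There is one zero in the spectrum, matching the 1 component.

[0, 4, 4, 4, 4, 4, 4, 8]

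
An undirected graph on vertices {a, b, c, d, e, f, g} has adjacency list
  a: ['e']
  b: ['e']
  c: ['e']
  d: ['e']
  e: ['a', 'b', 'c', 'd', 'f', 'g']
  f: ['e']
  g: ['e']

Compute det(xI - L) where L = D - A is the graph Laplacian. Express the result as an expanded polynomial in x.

x^7 - 12x^6 + 45x^5 - 80x^4 + 75x^3 - 36x^2 + 7x

Reading degrees in the order [a, b, c, d, e, f, g] gives [1, 1, 1, 1, 6, 1, 1]; set D = diag(1, 1, 1, 1, 6, 1, 1) and form L = D - A. L has integer entries, so p(x) = det(xI - L) has integer coefficients. Expanding the determinant yields x^7 - 12x^6 + 45x^5 - 80x^4 + 75x^3 - 36x^2 + 7x. Since p(0) = det(-L) = 0, x divides p(x). The largest eigenvalue, 7, is at most the vertex count 7.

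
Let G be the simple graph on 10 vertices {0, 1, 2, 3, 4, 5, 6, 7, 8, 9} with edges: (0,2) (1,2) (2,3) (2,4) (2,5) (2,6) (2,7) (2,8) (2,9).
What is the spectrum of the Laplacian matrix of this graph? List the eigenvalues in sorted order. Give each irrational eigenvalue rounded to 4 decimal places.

[0, 1, 1, 1, 1, 1, 1, 1, 1, 10]

Reading degrees in the order [0, 1, 2, 3, 4, 5, 6, 7, 8, 9] gives [1, 1, 9, 1, 1, 1, 1, 1, 1, 1]; set D = diag(1, 1, 9, 1, 1, 1, 1, 1, 1, 1) and form L = D - A. L is symmetric positive semidefinite, so every eigenvalue is real and nonnegative. The single zero eigenvalue shows the graph is connected. The largest eigenvalue, 10, is at most the vertex count 10. There is one zero in the spectrum, matching the 1 component.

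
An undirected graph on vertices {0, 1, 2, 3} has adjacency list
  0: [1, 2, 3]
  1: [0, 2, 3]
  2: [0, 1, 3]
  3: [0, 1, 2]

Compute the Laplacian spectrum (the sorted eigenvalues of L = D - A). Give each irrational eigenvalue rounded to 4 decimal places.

With the vertex order [0, 1, 2, 3], the degrees are [3, 3, 3, 3], giving D = diag(3, 3, 3, 3) and L = D - A. L is symmetric positive semidefinite, so every eigenvalue is real and nonnegative. There is one zero in the spectrum, matching the 1 component. By the matrix-tree theorem the graph has (1/4) * product of the nonzero eigenvalues = 16 spanning trees.

[0, 4, 4, 4]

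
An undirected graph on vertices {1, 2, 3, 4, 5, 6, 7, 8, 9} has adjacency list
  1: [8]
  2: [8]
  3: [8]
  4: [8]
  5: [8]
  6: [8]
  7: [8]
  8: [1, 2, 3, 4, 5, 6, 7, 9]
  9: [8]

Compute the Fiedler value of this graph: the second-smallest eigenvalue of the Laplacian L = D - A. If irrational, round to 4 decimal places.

1

Each diagonal entry of L is the vertex degree and each off-diagonal entry is -1 where an edge is present, 0 otherwise; in the order [1, 2, 3, 4, 5, 6, 7, 8, 9] the diagonal is [1, 1, 1, 1, 1, 1, 1, 8, 1]. Computing the eigenvalues of L and sorting gives [0, 1, 1, 1, 1, 1, 1, 1, 9]. The Fiedler value lambda_2 = 1 is strictly positive, so the graph is connected. There is one zero in the spectrum, matching the 1 component.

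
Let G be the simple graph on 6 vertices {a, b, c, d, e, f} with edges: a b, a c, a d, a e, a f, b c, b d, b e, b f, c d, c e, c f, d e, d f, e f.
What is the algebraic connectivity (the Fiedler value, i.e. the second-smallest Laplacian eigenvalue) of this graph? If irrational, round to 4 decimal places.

Each diagonal entry of L is the vertex degree and each off-diagonal entry is -1 where an edge is present, 0 otherwise; in the order [a, b, c, d, e, f] the diagonal is [5, 5, 5, 5, 5, 5]. The smallest Laplacian eigenvalue is always 0. The next one, lambda_2 = 6, measures how hard the graph is to disconnect: larger values mean better connectivity. There is one zero in the spectrum, matching the 1 component.

6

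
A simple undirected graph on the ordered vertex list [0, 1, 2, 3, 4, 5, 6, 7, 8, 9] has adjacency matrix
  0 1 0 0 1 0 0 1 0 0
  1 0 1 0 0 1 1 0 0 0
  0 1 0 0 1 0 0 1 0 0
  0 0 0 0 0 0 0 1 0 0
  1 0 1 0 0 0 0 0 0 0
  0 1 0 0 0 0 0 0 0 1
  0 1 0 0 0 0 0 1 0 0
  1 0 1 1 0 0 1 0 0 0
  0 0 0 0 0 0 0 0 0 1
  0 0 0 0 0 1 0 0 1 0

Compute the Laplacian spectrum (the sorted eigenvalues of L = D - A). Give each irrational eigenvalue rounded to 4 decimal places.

[0, 0.2314, 0.8586, 1.3394, 1.6617, 3, 3, 3.3227, 4.4043, 6.1819]

Each diagonal entry of L is the vertex degree and each off-diagonal entry is -1 where an edge is present, 0 otherwise; in the order [0, 1, 2, 3, 4, 5, 6, 7, 8, 9] the diagonal is [3, 4, 3, 1, 2, 2, 2, 4, 1, 2]. L is symmetric positive semidefinite, so every eigenvalue is real and nonnegative. The largest eigenvalue, 6.1819, is at most the vertex count 10.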